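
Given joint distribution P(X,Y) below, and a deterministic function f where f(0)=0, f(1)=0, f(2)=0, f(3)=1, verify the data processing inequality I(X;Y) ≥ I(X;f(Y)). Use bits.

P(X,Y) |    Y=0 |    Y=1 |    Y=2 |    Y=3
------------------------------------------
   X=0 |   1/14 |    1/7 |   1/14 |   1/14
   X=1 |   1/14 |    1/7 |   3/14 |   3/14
I(X;Y) = 0.0481, I(X;f(Y)) = 0.0150, inequality holds: 0.0481 ≥ 0.0150

Data Processing Inequality: For any Markov chain X → Y → Z, we have I(X;Y) ≥ I(X;Z).

Here Z = f(Y) is a deterministic function of Y, forming X → Y → Z.

Original I(X;Y) = 0.0481 bits

After applying f:
P(X,Z) where Z=f(Y):
- P(X,Z=0) = P(X,Y=0) + P(X,Y=1) + P(X,Y=2)
- P(X,Z=1) = P(X,Y=3)

I(X;Z) = I(X;f(Y)) = 0.0150 bits

Verification: 0.0481 ≥ 0.0150 ✓

Information cannot be created by processing; the function f can only lose information about X.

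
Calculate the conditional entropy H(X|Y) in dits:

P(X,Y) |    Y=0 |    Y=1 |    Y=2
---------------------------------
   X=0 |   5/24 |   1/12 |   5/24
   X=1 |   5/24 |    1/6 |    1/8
0.2903 dits

Using the chain rule: H(X|Y) = H(X,Y) - H(Y)

First, compute H(X,Y) = 0.7583 dits

Marginal P(Y) = (5/12, 1/4, 1/3)
H(Y) = 0.4680 dits

H(X|Y) = H(X,Y) - H(Y) = 0.7583 - 0.4680 = 0.2903 dits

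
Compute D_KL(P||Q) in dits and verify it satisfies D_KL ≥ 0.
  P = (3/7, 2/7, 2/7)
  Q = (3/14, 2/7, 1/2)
0.0596 dits

KL divergence satisfies the Gibbs inequality: D_KL(P||Q) ≥ 0 for all distributions P, Q.

D_KL(P||Q) = Σ p(x) log(p(x)/q(x))
Term by term:
  x=0: 3/7 × log_10[(3/7)/(3/14)] = 0.1290
  x=1: 2/7 × log_10[(2/7)/(2/7)] = 0.0000
  x=2: 2/7 × log_10[(2/7)/(1/2)] = -0.0694
D_KL(P||Q) = 0.0596 dits

D_KL(P||Q) = 0.0596 ≥ 0 ✓

This non-negativity is a fundamental property: relative entropy cannot be negative because it measures how different Q is from P.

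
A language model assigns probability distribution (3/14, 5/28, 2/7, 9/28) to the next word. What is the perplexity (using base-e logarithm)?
3.8981

Perplexity is e^H (or exp(H) for natural log).

First, H = -Σ p log p = 1.3605 nats
Perplexity = e^1.3605 = 3.8981

Interpretation: The model's uncertainty is equivalent to choosing uniformly among 3.9 options.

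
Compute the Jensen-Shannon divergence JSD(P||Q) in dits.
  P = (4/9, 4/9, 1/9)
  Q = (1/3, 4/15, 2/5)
0.0254 dits

Jensen-Shannon divergence is:
JSD(P||Q) = 0.5 × D_KL(P||M) + 0.5 × D_KL(Q||M)
where M = 0.5 × (P + Q) is the mixture distribution.

M = 0.5 × (4/9, 4/9, 1/9) + 0.5 × (1/3, 4/15, 2/5) = (7/18, 0.355556, 0.255556)

D_KL(P||M) = 0.0287 dits
D_KL(Q||M) = 0.0222 dits

JSD(P||Q) = 0.5 × 0.0287 + 0.5 × 0.0222 = 0.0254 dits

Unlike KL divergence, JSD is symmetric and bounded: 0 ≤ JSD ≤ log(2).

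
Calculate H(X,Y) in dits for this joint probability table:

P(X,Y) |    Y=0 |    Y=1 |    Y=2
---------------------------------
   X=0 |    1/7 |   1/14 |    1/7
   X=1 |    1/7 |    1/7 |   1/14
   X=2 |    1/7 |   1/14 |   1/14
0.9311 dits

Joint entropy is H(X,Y) = -Σ_{x,y} p(x,y) log p(x,y).

Summing over all non-zero entries:
H(X,Y) = -[1/7·log_10(1/7) + 1/14·log_10(1/14) + 1/7·log_10(1/7) + 1/7·log_10(1/7) + 1/7·log_10(1/7) + 1/14·log_10(1/14) + 1/7·log_10(1/7) + 1/14·log_10(1/14) + 1/14·log_10(1/14)]
H(X,Y) = 0.9311 dits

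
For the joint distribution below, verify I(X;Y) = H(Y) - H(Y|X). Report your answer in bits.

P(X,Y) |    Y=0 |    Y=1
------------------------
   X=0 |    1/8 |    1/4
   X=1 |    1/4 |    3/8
I(X;Y) = 0.0032 bits

Mutual information has multiple equivalent forms:
- I(X;Y) = H(X) - H(X|Y)
- I(X;Y) = H(Y) - H(Y|X)
- I(X;Y) = H(X) + H(Y) - H(X,Y)

Computing all quantities:
H(X) = 0.9544, H(Y) = 0.9544, H(X,Y) = 1.9056
H(X|Y) = 0.9512, H(Y|X) = 0.9512

Verification:
H(X) - H(X|Y) = 0.9544 - 0.9512 = 0.0032
H(Y) - H(Y|X) = 0.9544 - 0.9512 = 0.0032
H(X) + H(Y) - H(X,Y) = 0.9544 + 0.9544 - 1.9056 = 0.0032

All forms give I(X;Y) = 0.0032 bits. ✓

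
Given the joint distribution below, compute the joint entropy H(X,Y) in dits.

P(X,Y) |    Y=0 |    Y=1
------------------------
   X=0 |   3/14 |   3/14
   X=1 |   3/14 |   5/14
0.5898 dits

Joint entropy is H(X,Y) = -Σ_{x,y} p(x,y) log p(x,y).

Summing over all non-zero entries:
H(X,Y) = -[3/14·log_10(3/14) + 3/14·log_10(3/14) + 3/14·log_10(3/14) + 5/14·log_10(5/14)]
H(X,Y) = 0.5898 dits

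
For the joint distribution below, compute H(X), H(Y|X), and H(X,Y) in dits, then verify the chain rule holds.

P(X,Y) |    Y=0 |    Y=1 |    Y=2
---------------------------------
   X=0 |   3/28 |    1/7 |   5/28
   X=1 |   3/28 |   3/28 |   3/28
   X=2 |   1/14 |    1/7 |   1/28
H(X,Y) = 0.9243, H(X) = 0.4667, H(Y|X) = 0.4577 (all in dits)

Chain rule: H(X,Y) = H(X) + H(Y|X)

Left side — joint entropy directly:
H(X,Y) = -Σ p(x,y) log p(x,y) = 0.9243 dits

Right side — compute H(Y|X) from the conditional distributions:
P(X) = (3/7, 9/28, 1/4), so H(X) = 0.4667 dits
H(Y|X) = Σ_x P(X=x) · H(Y|X=x):
  P(Y|X=0) = (1/4, 1/3, 5/12), H(Y|X=0) = 0.4680, weight P(X=0) = 3/7
  P(Y|X=1) = (1/3, 1/3, 1/3), H(Y|X=1) = 0.4771, weight P(X=1) = 9/28
  P(Y|X=2) = (2/7, 4/7, 1/7), H(Y|X=2) = 0.4151, weight P(X=2) = 1/4
H(Y|X) = 0.4577 dits

H(X) + H(Y|X) = 0.4667 + 0.4577 = 0.9243 dits

Both sides equal 0.9243 dits. ✓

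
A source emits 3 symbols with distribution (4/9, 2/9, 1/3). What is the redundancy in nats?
0.0378 nats

Redundancy measures how far a source is from maximum entropy:
R = H_max - H(X)

Maximum entropy for 3 symbols: H_max = log_e(3) = 1.0986 nats
Actual entropy: H(X) = 1.0609 nats
Redundancy: R = 1.0986 - 1.0609 = 0.0378 nats

This redundancy represents potential for compression: the source could be compressed by 0.0378 nats per symbol.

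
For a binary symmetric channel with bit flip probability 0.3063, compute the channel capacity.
0.1111 bits

For a binary symmetric channel (BSC) with error probability p:
Capacity C = 1 - H(p) bits per symbol

where H(p) = -p log₂(p) - (1-p) log₂(1-p) is the binary entropy function.

H(0.3063) = 0.8889 bits
C = 1 - 0.8889 = 0.1111 bits per symbol

This means we can reliably transmit up to 0.1111 bits of information per channel use.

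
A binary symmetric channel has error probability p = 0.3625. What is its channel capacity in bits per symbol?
0.0553 bits

For a binary symmetric channel (BSC) with error probability p:
Capacity C = 1 - H(p) bits per symbol

where H(p) = -p log₂(p) - (1-p) log₂(1-p) is the binary entropy function.

H(0.3625) = 0.9447 bits
C = 1 - 0.9447 = 0.0553 bits per symbol

This means we can reliably transmit up to 0.0553 bits of information per channel use.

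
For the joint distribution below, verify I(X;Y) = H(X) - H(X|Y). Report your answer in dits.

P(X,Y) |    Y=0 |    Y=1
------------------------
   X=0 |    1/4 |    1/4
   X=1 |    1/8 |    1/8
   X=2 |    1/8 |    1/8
I(X;Y) = 0.0000 dits

Mutual information has multiple equivalent forms:
- I(X;Y) = H(X) - H(X|Y)
- I(X;Y) = H(Y) - H(Y|X)
- I(X;Y) = H(X) + H(Y) - H(X,Y)

Computing all quantities:
H(X) = 0.4515, H(Y) = 0.3010, H(X,Y) = 0.7526
H(X|Y) = 0.4515, H(Y|X) = 0.3010

Verification:
H(X) - H(X|Y) = 0.4515 - 0.4515 = 0.0000
H(Y) - H(Y|X) = 0.3010 - 0.3010 = 0.0000
H(X) + H(Y) - H(X,Y) = 0.4515 + 0.3010 - 0.7526 = 0.0000

All forms give I(X;Y) = 0.0000 dits. ✓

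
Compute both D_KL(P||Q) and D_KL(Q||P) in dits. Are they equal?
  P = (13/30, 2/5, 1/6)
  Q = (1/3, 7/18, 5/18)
D_KL(P||Q) = 0.0173, D_KL(Q||P) = 0.0189

KL divergence is not symmetric: D_KL(P||Q) ≠ D_KL(Q||P) in general.

D_KL(P||Q) = 0.0173 dits
D_KL(Q||P) = 0.0189 dits

No, they are not equal!

This asymmetry is why KL divergence is not a true distance metric.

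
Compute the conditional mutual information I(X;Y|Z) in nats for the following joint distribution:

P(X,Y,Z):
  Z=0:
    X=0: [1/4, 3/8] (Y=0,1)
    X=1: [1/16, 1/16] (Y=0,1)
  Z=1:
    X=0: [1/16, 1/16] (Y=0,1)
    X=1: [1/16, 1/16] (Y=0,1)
0.0021 nats

Conditional mutual information: I(X;Y|Z) = H(X|Z) + H(Y|Z) - H(X,Y|Z)

H(Z) = 0.5623
H(X,Z) = 1.0735 → H(X|Z) = 0.5112
H(Y,Z) = 1.2450 → H(Y|Z) = 0.6827
H(X,Y,Z) = 1.7541 → H(X,Y|Z) = 1.1918

I(X;Y|Z) = 0.5112 + 0.6827 - 1.1918 = 0.0021 nats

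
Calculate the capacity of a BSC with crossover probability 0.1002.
0.5304 bits

For a binary symmetric channel (BSC) with error probability p:
Capacity C = 1 - H(p) bits per symbol

where H(p) = -p log₂(p) - (1-p) log₂(1-p) is the binary entropy function.

H(0.1002) = 0.4696 bits
C = 1 - 0.4696 = 0.5304 bits per symbol

This means we can reliably transmit up to 0.5304 bits of information per channel use.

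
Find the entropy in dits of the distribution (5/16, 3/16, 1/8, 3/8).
0.5668 dits

Shannon entropy is H(X) = -Σ p(x) log p(x).

For P = (5/16, 3/16, 1/8, 3/8):
H = -5/16 × log_10(5/16) -3/16 × log_10(3/16) -1/8 × log_10(1/8) -3/8 × log_10(3/8)
H = 0.5668 dits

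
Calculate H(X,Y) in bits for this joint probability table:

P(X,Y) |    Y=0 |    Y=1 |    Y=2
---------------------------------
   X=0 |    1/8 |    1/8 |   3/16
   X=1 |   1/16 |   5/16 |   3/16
2.4300 bits

Joint entropy is H(X,Y) = -Σ_{x,y} p(x,y) log p(x,y).

Summing over all non-zero entries:
H(X,Y) = -[1/8·log_2(1/8) + 1/8·log_2(1/8) + 3/16·log_2(3/16) + 1/16·log_2(1/16) + 5/16·log_2(5/16) + 3/16·log_2(3/16)]
H(X,Y) = 2.4300 bits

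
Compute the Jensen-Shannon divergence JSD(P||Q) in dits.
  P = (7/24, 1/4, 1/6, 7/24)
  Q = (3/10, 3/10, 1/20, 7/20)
0.0083 dits

Jensen-Shannon divergence is:
JSD(P||Q) = 0.5 × D_KL(P||M) + 0.5 × D_KL(Q||M)
where M = 0.5 × (P + Q) is the mixture distribution.

M = 0.5 × (7/24, 1/4, 1/6, 7/24) + 0.5 × (3/10, 3/10, 1/20, 7/20) = (0.295833, 11/40, 0.108333, 0.320833)

D_KL(P||M) = 0.0070 dits
D_KL(Q||M) = 0.0096 dits

JSD(P||Q) = 0.5 × 0.0070 + 0.5 × 0.0096 = 0.0083 dits

Unlike KL divergence, JSD is symmetric and bounded: 0 ≤ JSD ≤ log(2).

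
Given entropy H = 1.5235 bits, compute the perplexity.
2.8749

Perplexity is 2^H (or exp(H) for natural log).

H = 1.5235 bits
Perplexity = 2^1.5235 = 2.8749

Interpretation: The model's uncertainty is equivalent to choosing uniformly among 2.9 options.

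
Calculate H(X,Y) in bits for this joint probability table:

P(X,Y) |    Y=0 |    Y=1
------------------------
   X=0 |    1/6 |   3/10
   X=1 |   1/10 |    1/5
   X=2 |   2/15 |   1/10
2.4683 bits

Joint entropy is H(X,Y) = -Σ_{x,y} p(x,y) log p(x,y).

Summing over all non-zero entries:
H(X,Y) = -[1/6·log_2(1/6) + 3/10·log_2(3/10) + 1/10·log_2(1/10) + 1/5·log_2(1/5) + 2/15·log_2(2/15) + 1/10·log_2(1/10)]
H(X,Y) = 2.4683 bits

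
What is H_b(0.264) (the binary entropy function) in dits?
0.2507 dits

The binary entropy function is:
H(p) = -p log(p) - (1-p) log(1-p)

H(0.264) = -0.264 × log_10(0.264) - 0.736 × log_10(0.736)
H(0.264) = 0.2507 dits

Note: Binary entropy is maximized at p=0.5 (H=1 bit) and minimized at p=0 or p=1 (H=0).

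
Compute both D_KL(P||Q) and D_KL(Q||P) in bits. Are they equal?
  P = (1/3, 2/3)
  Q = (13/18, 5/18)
D_KL(P||Q) = 0.4702, D_KL(Q||P) = 0.4548

KL divergence is not symmetric: D_KL(P||Q) ≠ D_KL(Q||P) in general.

D_KL(P||Q) = 0.4702 bits
D_KL(Q||P) = 0.4548 bits

No, they are not equal!

This asymmetry is why KL divergence is not a true distance metric.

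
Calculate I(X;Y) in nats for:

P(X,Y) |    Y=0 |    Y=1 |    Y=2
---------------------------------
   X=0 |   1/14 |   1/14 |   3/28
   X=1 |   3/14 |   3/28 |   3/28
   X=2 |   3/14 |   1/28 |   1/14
0.0465 nats

Mutual information: I(X;Y) = H(X) + H(Y) - H(X,Y)

Marginals:
P(X) = (1/4, 3/7, 9/28), H(X) = 1.0745 nats
P(Y) = (1/2, 3/14, 2/7), H(Y) = 1.0346 nats

Joint entropy: H(X,Y) = 2.0627 nats

I(X;Y) = 1.0745 + 1.0346 - 2.0627 = 0.0465 nats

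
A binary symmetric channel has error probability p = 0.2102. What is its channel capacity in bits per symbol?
0.2581 bits

For a binary symmetric channel (BSC) with error probability p:
Capacity C = 1 - H(p) bits per symbol

where H(p) = -p log₂(p) - (1-p) log₂(1-p) is the binary entropy function.

H(0.2102) = 0.7419 bits
C = 1 - 0.7419 = 0.2581 bits per symbol

This means we can reliably transmit up to 0.2581 bits of information per channel use.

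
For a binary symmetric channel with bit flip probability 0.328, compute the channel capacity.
0.0871 bits

For a binary symmetric channel (BSC) with error probability p:
Capacity C = 1 - H(p) bits per symbol

where H(p) = -p log₂(p) - (1-p) log₂(1-p) is the binary entropy function.

H(0.328) = 0.9129 bits
C = 1 - 0.9129 = 0.0871 bits per symbol

This means we can reliably transmit up to 0.0871 bits of information per channel use.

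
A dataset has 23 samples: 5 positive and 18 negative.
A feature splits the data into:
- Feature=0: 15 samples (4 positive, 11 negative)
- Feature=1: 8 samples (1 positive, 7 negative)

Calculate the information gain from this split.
0.0207 bits

Information Gain = H(Y) - H(Y|Feature)

Before split:
P(positive) = 5/23 = 0.2174
H(Y) = 0.7554 bits

After split:
Feature=0: H = 0.8366 bits (weight = 15/23)
Feature=1: H = 0.5436 bits (weight = 8/23)
H(Y|Feature) = (15/23)×0.8366 + (8/23)×0.5436 = 0.7347 bits

Information Gain = 0.7554 - 0.7347 = 0.0207 bits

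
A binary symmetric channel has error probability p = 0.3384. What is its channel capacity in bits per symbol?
0.0767 bits

For a binary symmetric channel (BSC) with error probability p:
Capacity C = 1 - H(p) bits per symbol

where H(p) = -p log₂(p) - (1-p) log₂(1-p) is the binary entropy function.

H(0.3384) = 0.9233 bits
C = 1 - 0.9233 = 0.0767 bits per symbol

This means we can reliably transmit up to 0.0767 bits of information per channel use.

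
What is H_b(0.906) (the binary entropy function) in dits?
0.1354 dits

The binary entropy function is:
H(p) = -p log(p) - (1-p) log(1-p)

H(0.906) = -0.906 × log_10(0.906) - 0.094 × log_10(0.094)
H(0.906) = 0.1354 dits

Note: Binary entropy is maximized at p=0.5 (H=1 bit) and minimized at p=0 or p=1 (H=0).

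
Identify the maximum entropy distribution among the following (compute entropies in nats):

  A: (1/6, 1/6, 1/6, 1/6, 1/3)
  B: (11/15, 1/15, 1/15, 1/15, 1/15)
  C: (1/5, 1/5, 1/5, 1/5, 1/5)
C

For a discrete distribution over n outcomes, entropy is maximized by the uniform distribution.

Computing entropies:
H(A) = 1.5607 nats
H(B) = 0.9496 nats
H(C) = 1.6094 nats

The uniform distribution (where all probabilities equal 1/5) achieves the maximum entropy of log_e(5) = 1.6094 nats.

Distribution C has the highest entropy.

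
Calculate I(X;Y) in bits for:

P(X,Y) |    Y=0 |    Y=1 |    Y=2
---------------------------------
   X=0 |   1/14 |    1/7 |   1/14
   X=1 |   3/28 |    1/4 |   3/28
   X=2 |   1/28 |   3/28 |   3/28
0.0253 bits

Mutual information: I(X;Y) = H(X) + H(Y) - H(X,Y)

Marginals:
P(X) = (2/7, 13/28, 1/4), H(X) = 1.5303 bits
P(Y) = (3/14, 1/2, 2/7), H(Y) = 1.4926 bits

Joint entropy: H(X,Y) = 2.9977 bits

I(X;Y) = 1.5303 + 1.4926 - 2.9977 = 0.0253 bits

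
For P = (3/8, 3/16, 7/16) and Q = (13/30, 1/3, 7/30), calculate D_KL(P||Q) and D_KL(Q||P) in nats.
D_KL(P||Q) = 0.1129, D_KL(Q||P) = 0.1078

KL divergence is not symmetric: D_KL(P||Q) ≠ D_KL(Q||P) in general.

D_KL(P||Q) = 0.1129 nats
D_KL(Q||P) = 0.1078 nats

No, they are not equal!

This asymmetry is why KL divergence is not a true distance metric.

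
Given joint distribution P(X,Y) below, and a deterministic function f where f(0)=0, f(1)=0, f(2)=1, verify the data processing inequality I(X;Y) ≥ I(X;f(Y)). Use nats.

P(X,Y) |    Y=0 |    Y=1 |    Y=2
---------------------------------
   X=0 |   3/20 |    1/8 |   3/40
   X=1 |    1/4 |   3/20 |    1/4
I(X;Y) = 0.0178, I(X;f(Y)) = 0.0156, inequality holds: 0.0178 ≥ 0.0156

Data Processing Inequality: For any Markov chain X → Y → Z, we have I(X;Y) ≥ I(X;Z).

Here Z = f(Y) is a deterministic function of Y, forming X → Y → Z.

Original I(X;Y) = 0.0178 nats

After applying f:
P(X,Z) where Z=f(Y):
- P(X,Z=0) = P(X,Y=0) + P(X,Y=1)
- P(X,Z=1) = P(X,Y=2)

I(X;Z) = I(X;f(Y)) = 0.0156 nats

Verification: 0.0178 ≥ 0.0156 ✓

Information cannot be created by processing; the function f can only lose information about X.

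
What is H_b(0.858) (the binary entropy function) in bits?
0.5895 bits

The binary entropy function is:
H(p) = -p log(p) - (1-p) log(1-p)

H(0.858) = -0.858 × log_2(0.858) - 0.142 × log_2(0.142)
H(0.858) = 0.5895 bits

Note: Binary entropy is maximized at p=0.5 (H=1 bit) and minimized at p=0 or p=1 (H=0).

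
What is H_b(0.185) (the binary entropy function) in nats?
0.4789 nats

The binary entropy function is:
H(p) = -p log(p) - (1-p) log(1-p)

H(0.185) = -0.185 × log_e(0.185) - 0.815 × log_e(0.815)
H(0.185) = 0.4789 nats

Note: Binary entropy is maximized at p=0.5 (H=1 bit) and minimized at p=0 or p=1 (H=0).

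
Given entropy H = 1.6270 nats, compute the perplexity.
5.0886

Perplexity is e^H (or exp(H) for natural log).

H = 1.6270 nats
Perplexity = e^1.6270 = 5.0886

Interpretation: The model's uncertainty is equivalent to choosing uniformly among 5.1 options.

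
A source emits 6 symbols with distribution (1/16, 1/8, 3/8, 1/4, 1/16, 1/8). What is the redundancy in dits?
0.0916 dits

Redundancy measures how far a source is from maximum entropy:
R = H_max - H(X)

Maximum entropy for 6 symbols: H_max = log_10(6) = 0.7782 dits
Actual entropy: H(X) = 0.6865 dits
Redundancy: R = 0.7782 - 0.6865 = 0.0916 dits

This redundancy represents potential for compression: the source could be compressed by 0.0916 dits per symbol.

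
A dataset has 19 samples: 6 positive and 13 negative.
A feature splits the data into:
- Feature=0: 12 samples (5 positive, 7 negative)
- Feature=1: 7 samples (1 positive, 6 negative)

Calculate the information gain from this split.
0.0629 bits

Information Gain = H(Y) - H(Y|Feature)

Before split:
P(positive) = 6/19 = 0.3158
H(Y) = 0.8997 bits

After split:
Feature=0: H = 0.9799 bits (weight = 12/19)
Feature=1: H = 0.5917 bits (weight = 7/19)
H(Y|Feature) = (12/19)×0.9799 + (7/19)×0.5917 = 0.8368 bits

Information Gain = 0.8997 - 0.8368 = 0.0629 bits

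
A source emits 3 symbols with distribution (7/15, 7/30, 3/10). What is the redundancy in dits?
0.0183 dits

Redundancy measures how far a source is from maximum entropy:
R = H_max - H(X)

Maximum entropy for 3 symbols: H_max = log_10(3) = 0.4771 dits
Actual entropy: H(X) = 0.4588 dits
Redundancy: R = 0.4771 - 0.4588 = 0.0183 dits

This redundancy represents potential for compression: the source could be compressed by 0.0183 dits per symbol.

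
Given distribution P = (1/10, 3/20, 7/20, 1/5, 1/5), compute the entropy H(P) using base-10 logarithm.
0.6628 dits

Shannon entropy is H(X) = -Σ p(x) log p(x).

For P = (1/10, 3/20, 7/20, 1/5, 1/5):
H = -1/10 × log_10(1/10) -3/20 × log_10(3/20) -7/20 × log_10(7/20) -1/5 × log_10(1/5) -1/5 × log_10(1/5)
H = 0.6628 dits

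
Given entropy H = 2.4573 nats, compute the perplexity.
11.6733

Perplexity is e^H (or exp(H) for natural log).

H = 2.4573 nats
Perplexity = e^2.4573 = 11.6733

Interpretation: The model's uncertainty is equivalent to choosing uniformly among 11.7 options.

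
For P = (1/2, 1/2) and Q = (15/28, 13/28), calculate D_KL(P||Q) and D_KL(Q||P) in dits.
D_KL(P||Q) = 0.0011, D_KL(Q||P) = 0.0011

KL divergence is not symmetric: D_KL(P||Q) ≠ D_KL(Q||P) in general.

D_KL(P||Q) = 0.0011 dits
D_KL(Q||P) = 0.0011 dits

In this case they happen to be equal (to 4 decimal places).

This asymmetry is why KL divergence is not a true distance metric.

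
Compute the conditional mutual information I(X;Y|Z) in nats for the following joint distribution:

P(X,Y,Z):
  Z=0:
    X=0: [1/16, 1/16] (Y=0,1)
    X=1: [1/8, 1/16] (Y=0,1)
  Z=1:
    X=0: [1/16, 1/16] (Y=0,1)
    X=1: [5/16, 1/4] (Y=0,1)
0.0050 nats

Conditional mutual information: I(X;Y|Z) = H(X|Z) + H(Y|Z) - H(X,Y|Z)

H(Z) = 0.6211
H(X,Z) = 1.1574 → H(X|Z) = 0.5363
H(Y,Z) = 1.3051 → H(Y|Z) = 0.6840
H(X,Y,Z) = 1.8364 → H(X,Y|Z) = 1.2153

I(X;Y|Z) = 0.5363 + 0.6840 - 1.2153 = 0.0050 nats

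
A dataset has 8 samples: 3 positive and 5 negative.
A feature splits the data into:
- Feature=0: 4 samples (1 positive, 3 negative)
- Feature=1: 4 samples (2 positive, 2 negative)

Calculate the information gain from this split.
0.0488 bits

Information Gain = H(Y) - H(Y|Feature)

Before split:
P(positive) = 3/8 = 0.3750
H(Y) = 0.9544 bits

After split:
Feature=0: H = 0.8113 bits (weight = 4/8)
Feature=1: H = 1.0000 bits (weight = 4/8)
H(Y|Feature) = (4/8)×0.8113 + (4/8)×1.0000 = 0.9056 bits

Information Gain = 0.9544 - 0.9056 = 0.0488 bits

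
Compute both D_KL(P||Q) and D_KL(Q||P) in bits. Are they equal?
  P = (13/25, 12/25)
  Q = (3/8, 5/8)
D_KL(P||Q) = 0.0624, D_KL(Q||P) = 0.0612

KL divergence is not symmetric: D_KL(P||Q) ≠ D_KL(Q||P) in general.

D_KL(P||Q) = 0.0624 bits
D_KL(Q||P) = 0.0612 bits

No, they are not equal!

This asymmetry is why KL divergence is not a true distance metric.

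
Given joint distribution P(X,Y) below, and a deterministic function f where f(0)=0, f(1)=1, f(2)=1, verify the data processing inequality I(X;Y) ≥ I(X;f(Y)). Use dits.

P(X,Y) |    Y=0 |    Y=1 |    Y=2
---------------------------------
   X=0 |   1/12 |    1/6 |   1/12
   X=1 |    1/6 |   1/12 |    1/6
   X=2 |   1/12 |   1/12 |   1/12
I(X;Y) = 0.0164, I(X;f(Y)) = 0.0041, inequality holds: 0.0164 ≥ 0.0041

Data Processing Inequality: For any Markov chain X → Y → Z, we have I(X;Y) ≥ I(X;Z).

Here Z = f(Y) is a deterministic function of Y, forming X → Y → Z.

Original I(X;Y) = 0.0164 dits

After applying f:
P(X,Z) where Z=f(Y):
- P(X,Z=0) = P(X,Y=0)
- P(X,Z=1) = P(X,Y=1) + P(X,Y=2)

I(X;Z) = I(X;f(Y)) = 0.0041 dits

Verification: 0.0164 ≥ 0.0041 ✓

Information cannot be created by processing; the function f can only lose information about X.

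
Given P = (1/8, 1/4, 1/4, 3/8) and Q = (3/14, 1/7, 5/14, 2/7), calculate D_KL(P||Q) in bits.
0.1231 bits

KL divergence: D_KL(P||Q) = Σ p(x) log(p(x)/q(x))

Computing term by term:
  x=0: 1/8 × log_2[(1/8)/(3/14)] = 1/8 × -0.7776 = -0.0972
  x=1: 1/4 × log_2[(1/4)/(1/7)] = 1/4 × 0.8074 = 0.2018
  x=2: 1/4 × log_2[(1/4)/(5/14)] = 1/4 × -0.5146 = -0.1286
  x=3: 3/8 × log_2[(3/8)/(2/7)] = 3/8 × 0.3923 = 0.1471

D_KL(P||Q) = 0.1231 bits

Note: KL divergence is always non-negative and equals 0 iff P = Q.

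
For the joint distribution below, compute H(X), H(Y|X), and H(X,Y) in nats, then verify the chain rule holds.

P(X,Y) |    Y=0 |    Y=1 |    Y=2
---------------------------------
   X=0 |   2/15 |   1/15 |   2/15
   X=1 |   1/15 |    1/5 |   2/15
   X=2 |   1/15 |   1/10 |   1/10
H(X,Y) = 2.1300, H(X) = 1.0852, H(Y|X) = 1.0448 (all in nats)

Chain rule: H(X,Y) = H(X) + H(Y|X)

Left side — joint entropy directly:
H(X,Y) = -Σ p(x,y) log p(x,y) = 2.1300 nats

Right side — compute H(Y|X) from the conditional distributions:
P(X) = (1/3, 2/5, 4/15), so H(X) = 1.0852 nats
H(Y|X) = Σ_x P(X=x) · H(Y|X=x):
  P(Y|X=0) = (2/5, 1/5, 2/5), H(Y|X=0) = 1.0549, weight P(X=0) = 1/3
  P(Y|X=1) = (1/6, 1/2, 1/3), H(Y|X=1) = 1.0114, weight P(X=1) = 2/5
  P(Y|X=2) = (1/4, 3/8, 3/8), H(Y|X=2) = 1.0822, weight P(X=2) = 4/15
H(Y|X) = 1.0448 nats

H(X) + H(Y|X) = 1.0852 + 1.0448 = 2.1300 nats

Both sides equal 2.1300 nats. ✓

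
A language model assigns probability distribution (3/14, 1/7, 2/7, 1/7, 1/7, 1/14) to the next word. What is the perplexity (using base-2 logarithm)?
5.5317

Perplexity is 2^H (or exp(H) for natural log).

First, H = -Σ p log p = 2.4677 bits
Perplexity = 2^2.4677 = 5.5317

Interpretation: The model's uncertainty is equivalent to choosing uniformly among 5.5 options.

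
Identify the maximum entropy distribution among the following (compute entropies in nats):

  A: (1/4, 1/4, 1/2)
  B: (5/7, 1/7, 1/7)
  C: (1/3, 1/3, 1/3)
C

For a discrete distribution over n outcomes, entropy is maximized by the uniform distribution.

Computing entropies:
H(A) = 1.0397 nats
H(B) = 0.7963 nats
H(C) = 1.0986 nats

The uniform distribution (where all probabilities equal 1/3) achieves the maximum entropy of log_e(3) = 1.0986 nats.

Distribution C has the highest entropy.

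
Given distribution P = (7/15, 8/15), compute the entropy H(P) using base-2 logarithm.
0.9968 bits

Shannon entropy is H(X) = -Σ p(x) log p(x).

For P = (7/15, 8/15):
H = -7/15 × log_2(7/15) -8/15 × log_2(8/15)
H = 0.9968 bits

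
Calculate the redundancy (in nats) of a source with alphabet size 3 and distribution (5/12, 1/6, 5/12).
0.0704 nats

Redundancy measures how far a source is from maximum entropy:
R = H_max - H(X)

Maximum entropy for 3 symbols: H_max = log_e(3) = 1.0986 nats
Actual entropy: H(X) = 1.0282 nats
Redundancy: R = 1.0986 - 1.0282 = 0.0704 nats

This redundancy represents potential for compression: the source could be compressed by 0.0704 nats per symbol.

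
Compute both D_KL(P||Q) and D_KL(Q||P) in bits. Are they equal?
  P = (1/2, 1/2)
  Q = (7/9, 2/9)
D_KL(P||Q) = 0.2662, D_KL(Q||P) = 0.2358

KL divergence is not symmetric: D_KL(P||Q) ≠ D_KL(Q||P) in general.

D_KL(P||Q) = 0.2662 bits
D_KL(Q||P) = 0.2358 bits

No, they are not equal!

This asymmetry is why KL divergence is not a true distance metric.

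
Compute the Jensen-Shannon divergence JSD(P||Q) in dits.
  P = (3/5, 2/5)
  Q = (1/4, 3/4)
0.0279 dits

Jensen-Shannon divergence is:
JSD(P||Q) = 0.5 × D_KL(P||M) + 0.5 × D_KL(Q||M)
where M = 0.5 × (P + Q) is the mixture distribution.

M = 0.5 × (3/5, 2/5) + 0.5 × (1/4, 3/4) = (17/40, 23/40)

D_KL(P||M) = 0.0268 dits
D_KL(Q||M) = 0.0289 dits

JSD(P||Q) = 0.5 × 0.0268 + 0.5 × 0.0289 = 0.0279 dits

Unlike KL divergence, JSD is symmetric and bounded: 0 ≤ JSD ≤ log(2).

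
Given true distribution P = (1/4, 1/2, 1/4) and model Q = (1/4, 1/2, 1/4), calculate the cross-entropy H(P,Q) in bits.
1.5000 bits

Cross-entropy: H(P,Q) = -Σ p(x) log q(x)

Alternatively: H(P,Q) = H(P) + D_KL(P||Q)
H(P) = 1.5000 bits
D_KL(P||Q) = 0.0000 bits

H(P,Q) = 1.5000 + 0.0000 = 1.5000 bits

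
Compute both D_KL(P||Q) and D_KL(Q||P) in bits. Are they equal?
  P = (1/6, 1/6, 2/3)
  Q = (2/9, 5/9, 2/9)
D_KL(P||Q) = 0.6980, D_KL(Q||P) = 0.7050

KL divergence is not symmetric: D_KL(P||Q) ≠ D_KL(Q||P) in general.

D_KL(P||Q) = 0.6980 bits
D_KL(Q||P) = 0.7050 bits

No, they are not equal!

This asymmetry is why KL divergence is not a true distance metric.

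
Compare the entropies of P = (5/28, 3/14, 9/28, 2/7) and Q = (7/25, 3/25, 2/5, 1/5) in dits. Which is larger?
P

Computing entropies in dits:
H(P) = 0.5908
H(Q) = 0.5643

Distribution P has higher entropy.

Intuition: The distribution closer to uniform (more spread out) has higher entropy.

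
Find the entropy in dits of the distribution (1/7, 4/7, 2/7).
0.4151 dits

Shannon entropy is H(X) = -Σ p(x) log p(x).

For P = (1/7, 4/7, 2/7):
H = -1/7 × log_10(1/7) -4/7 × log_10(4/7) -2/7 × log_10(2/7)
H = 0.4151 dits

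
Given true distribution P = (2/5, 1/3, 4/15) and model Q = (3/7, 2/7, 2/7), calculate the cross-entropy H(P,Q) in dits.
0.4736 dits

Cross-entropy: H(P,Q) = -Σ p(x) log q(x)

Alternatively: H(P,Q) = H(P) + D_KL(P||Q)
H(P) = 0.4713 dits
D_KL(P||Q) = 0.0023 dits

H(P,Q) = 0.4713 + 0.0023 = 0.4736 dits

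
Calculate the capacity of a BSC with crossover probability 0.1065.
0.5107 bits

For a binary symmetric channel (BSC) with error probability p:
Capacity C = 1 - H(p) bits per symbol

where H(p) = -p log₂(p) - (1-p) log₂(1-p) is the binary entropy function.

H(0.1065) = 0.4893 bits
C = 1 - 0.4893 = 0.5107 bits per symbol

This means we can reliably transmit up to 0.5107 bits of information per channel use.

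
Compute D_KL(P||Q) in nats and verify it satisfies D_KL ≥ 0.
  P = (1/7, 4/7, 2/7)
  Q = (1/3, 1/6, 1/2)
0.4231 nats

KL divergence satisfies the Gibbs inequality: D_KL(P||Q) ≥ 0 for all distributions P, Q.

D_KL(P||Q) = Σ p(x) log(p(x)/q(x))
Term by term:
  x=0: 1/7 × log_e[(1/7)/(1/3)] = -0.1210
  x=1: 4/7 × log_e[(4/7)/(1/6)] = 0.7041
  x=2: 2/7 × log_e[(2/7)/(1/2)] = -0.1599
D_KL(P||Q) = 0.4231 nats

D_KL(P||Q) = 0.4231 ≥ 0 ✓

This non-negativity is a fundamental property: relative entropy cannot be negative because it measures how different Q is from P.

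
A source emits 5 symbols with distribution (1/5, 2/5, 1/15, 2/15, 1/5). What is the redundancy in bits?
0.2163 bits

Redundancy measures how far a source is from maximum entropy:
R = H_max - H(X)

Maximum entropy for 5 symbols: H_max = log_2(5) = 2.3219 bits
Actual entropy: H(X) = 2.1056 bits
Redundancy: R = 2.3219 - 2.1056 = 0.2163 bits

This redundancy represents potential for compression: the source could be compressed by 0.2163 bits per symbol.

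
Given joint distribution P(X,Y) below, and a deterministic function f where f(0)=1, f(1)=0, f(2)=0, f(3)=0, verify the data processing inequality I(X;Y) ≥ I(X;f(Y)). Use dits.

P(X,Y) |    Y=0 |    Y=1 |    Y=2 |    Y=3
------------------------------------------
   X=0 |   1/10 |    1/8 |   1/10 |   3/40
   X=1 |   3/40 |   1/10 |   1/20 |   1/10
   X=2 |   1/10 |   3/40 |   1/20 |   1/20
I(X;Y) = 0.0074, I(X;f(Y)) = 0.0032, inequality holds: 0.0074 ≥ 0.0032

Data Processing Inequality: For any Markov chain X → Y → Z, we have I(X;Y) ≥ I(X;Z).

Here Z = f(Y) is a deterministic function of Y, forming X → Y → Z.

Original I(X;Y) = 0.0074 dits

After applying f:
P(X,Z) where Z=f(Y):
- P(X,Z=0) = P(X,Y=1) + P(X,Y=2) + P(X,Y=3)
- P(X,Z=1) = P(X,Y=0)

I(X;Z) = I(X;f(Y)) = 0.0032 dits

Verification: 0.0074 ≥ 0.0032 ✓

Information cannot be created by processing; the function f can only lose information about X.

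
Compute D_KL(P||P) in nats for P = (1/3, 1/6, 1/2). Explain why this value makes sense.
0.0000 nats

KL divergence satisfies the Gibbs inequality: D_KL(P||Q) ≥ 0 for all distributions P, Q.

D_KL(P||Q) = Σ p(x) log(p(x)/q(x))
Each term is p(x) × log_e(p(x)/p(x)) = p(x) × log_e(1) = 0, so the sum is 0.
D_KL(P||Q) = 0.0000 nats

When P = Q, the KL divergence is exactly 0, as there is no 'divergence' between identical distributions.

This non-negativity is a fundamental property: relative entropy cannot be negative because it measures how different Q is from P.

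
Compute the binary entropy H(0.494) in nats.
0.6931 nats

The binary entropy function is:
H(p) = -p log(p) - (1-p) log(1-p)

H(0.494) = -0.494 × log_e(0.494) - 0.506 × log_e(0.506)
H(0.494) = 0.6931 nats

Note: Binary entropy is maximized at p=0.5 (H=1 bit) and minimized at p=0 or p=1 (H=0).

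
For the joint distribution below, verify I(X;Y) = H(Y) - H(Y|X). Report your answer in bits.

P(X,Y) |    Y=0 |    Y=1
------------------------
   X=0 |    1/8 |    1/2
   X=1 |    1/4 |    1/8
I(X;Y) = 0.1589 bits

Mutual information has multiple equivalent forms:
- I(X;Y) = H(X) - H(X|Y)
- I(X;Y) = H(Y) - H(Y|X)
- I(X;Y) = H(X) + H(Y) - H(X,Y)

Computing all quantities:
H(X) = 0.9544, H(Y) = 0.9544, H(X,Y) = 1.7500
H(X|Y) = 0.7956, H(Y|X) = 0.7956

Verification:
H(X) - H(X|Y) = 0.9544 - 0.7956 = 0.1589
H(Y) - H(Y|X) = 0.9544 - 0.7956 = 0.1589
H(X) + H(Y) - H(X,Y) = 0.9544 + 0.9544 - 1.7500 = 0.1589

All forms give I(X;Y) = 0.1589 bits. ✓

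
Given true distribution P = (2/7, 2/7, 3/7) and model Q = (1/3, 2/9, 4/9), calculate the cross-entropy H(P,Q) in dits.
0.4739 dits

Cross-entropy: H(P,Q) = -Σ p(x) log q(x)

Alternatively: H(P,Q) = H(P) + D_KL(P||Q)
H(P) = 0.4686 dits
D_KL(P||Q) = 0.0053 dits

H(P,Q) = 0.4686 + 0.0053 = 0.4739 dits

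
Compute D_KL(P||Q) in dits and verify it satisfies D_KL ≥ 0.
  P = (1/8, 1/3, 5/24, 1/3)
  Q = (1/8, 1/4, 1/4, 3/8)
0.0081 dits

KL divergence satisfies the Gibbs inequality: D_KL(P||Q) ≥ 0 for all distributions P, Q.

D_KL(P||Q) = Σ p(x) log(p(x)/q(x))
Term by term:
  x=0: 1/8 × log_10[(1/8)/(1/8)] = 0.0000
  x=1: 1/3 × log_10[(1/3)/(1/4)] = 0.0416
  x=2: 5/24 × log_10[(5/24)/(1/4)] = -0.0165
  x=3: 1/3 × log_10[(1/3)/(3/8)] = -0.0171
D_KL(P||Q) = 0.0081 dits

D_KL(P||Q) = 0.0081 ≥ 0 ✓

This non-negativity is a fundamental property: relative entropy cannot be negative because it measures how different Q is from P.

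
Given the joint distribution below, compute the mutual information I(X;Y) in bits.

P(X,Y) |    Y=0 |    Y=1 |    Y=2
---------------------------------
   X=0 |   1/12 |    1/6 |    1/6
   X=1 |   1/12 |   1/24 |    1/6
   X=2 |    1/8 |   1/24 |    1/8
0.0755 bits

Mutual information: I(X;Y) = H(X) + H(Y) - H(X,Y)

Marginals:
P(X) = (5/12, 7/24, 7/24), H(X) = 1.5632 bits
P(Y) = (7/24, 1/4, 11/24), H(Y) = 1.5343 bits

Joint entropy: H(X,Y) = 3.0221 bits

I(X;Y) = 1.5632 + 1.5343 - 3.0221 = 0.0755 bits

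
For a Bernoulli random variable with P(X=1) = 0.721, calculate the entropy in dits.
0.2571 dits

The binary entropy function is:
H(p) = -p log(p) - (1-p) log(1-p)

H(0.721) = -0.721 × log_10(0.721) - 0.279 × log_10(0.279)
H(0.721) = 0.2571 dits

Note: Binary entropy is maximized at p=0.5 (H=1 bit) and minimized at p=0 or p=1 (H=0).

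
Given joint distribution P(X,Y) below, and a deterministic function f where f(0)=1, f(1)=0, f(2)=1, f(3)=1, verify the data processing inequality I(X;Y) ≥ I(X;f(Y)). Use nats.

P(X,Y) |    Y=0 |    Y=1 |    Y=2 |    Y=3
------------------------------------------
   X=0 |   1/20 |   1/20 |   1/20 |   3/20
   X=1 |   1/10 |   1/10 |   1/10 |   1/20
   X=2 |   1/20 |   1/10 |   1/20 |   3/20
I(X;Y) = 0.0650, I(X;f(Y)) = 0.0084, inequality holds: 0.0650 ≥ 0.0084

Data Processing Inequality: For any Markov chain X → Y → Z, we have I(X;Y) ≥ I(X;Z).

Here Z = f(Y) is a deterministic function of Y, forming X → Y → Z.

Original I(X;Y) = 0.0650 nats

After applying f:
P(X,Z) where Z=f(Y):
- P(X,Z=0) = P(X,Y=1)
- P(X,Z=1) = P(X,Y=0) + P(X,Y=2) + P(X,Y=3)

I(X;Z) = I(X;f(Y)) = 0.0084 nats

Verification: 0.0650 ≥ 0.0084 ✓

Information cannot be created by processing; the function f can only lose information about X.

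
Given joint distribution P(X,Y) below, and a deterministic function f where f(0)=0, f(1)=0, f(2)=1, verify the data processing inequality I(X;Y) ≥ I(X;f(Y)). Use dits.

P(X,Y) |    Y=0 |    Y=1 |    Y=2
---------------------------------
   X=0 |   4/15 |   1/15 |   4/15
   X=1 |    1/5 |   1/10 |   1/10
I(X;Y) = 0.0119, I(X;f(Y)) = 0.0087, inequality holds: 0.0119 ≥ 0.0087

Data Processing Inequality: For any Markov chain X → Y → Z, we have I(X;Y) ≥ I(X;Z).

Here Z = f(Y) is a deterministic function of Y, forming X → Y → Z.

Original I(X;Y) = 0.0119 dits

After applying f:
P(X,Z) where Z=f(Y):
- P(X,Z=0) = P(X,Y=0) + P(X,Y=1)
- P(X,Z=1) = P(X,Y=2)

I(X;Z) = I(X;f(Y)) = 0.0087 dits

Verification: 0.0119 ≥ 0.0087 ✓

Information cannot be created by processing; the function f can only lose information about X.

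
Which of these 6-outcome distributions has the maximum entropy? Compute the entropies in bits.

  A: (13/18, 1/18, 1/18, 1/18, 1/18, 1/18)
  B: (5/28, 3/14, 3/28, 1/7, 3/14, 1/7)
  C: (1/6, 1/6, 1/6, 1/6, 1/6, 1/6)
C

For a discrete distribution over n outcomes, entropy is maximized by the uniform distribution.

Computing entropies:
H(A) = 1.4974 bits
H(B) = 2.5436 bits
H(C) = 2.5850 bits

The uniform distribution (where all probabilities equal 1/6) achieves the maximum entropy of log_2(6) = 2.5850 bits.

Distribution C has the highest entropy.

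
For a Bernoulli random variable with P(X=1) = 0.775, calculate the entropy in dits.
0.2316 dits

The binary entropy function is:
H(p) = -p log(p) - (1-p) log(1-p)

H(0.775) = -0.775 × log_10(0.775) - 0.225 × log_10(0.225)
H(0.775) = 0.2316 dits

Note: Binary entropy is maximized at p=0.5 (H=1 bit) and minimized at p=0 or p=1 (H=0).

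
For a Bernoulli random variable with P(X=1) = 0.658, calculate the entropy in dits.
0.2790 dits

The binary entropy function is:
H(p) = -p log(p) - (1-p) log(1-p)

H(0.658) = -0.658 × log_10(0.658) - 0.342 × log_10(0.342)
H(0.658) = 0.2790 dits

Note: Binary entropy is maximized at p=0.5 (H=1 bit) and minimized at p=0 or p=1 (H=0).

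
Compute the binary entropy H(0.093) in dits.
0.1344 dits

The binary entropy function is:
H(p) = -p log(p) - (1-p) log(1-p)

H(0.093) = -0.093 × log_10(0.093) - 0.907 × log_10(0.907)
H(0.093) = 0.1344 dits

Note: Binary entropy is maximized at p=0.5 (H=1 bit) and minimized at p=0 or p=1 (H=0).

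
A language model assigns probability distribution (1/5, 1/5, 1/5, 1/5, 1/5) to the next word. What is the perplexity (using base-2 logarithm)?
5.0000

Perplexity is 2^H (or exp(H) for natural log).

First, H = -Σ p log p = 2.3219 bits
Perplexity = 2^2.3219 = 5.0000

Interpretation: The model's uncertainty is equivalent to choosing uniformly among 5.0 options.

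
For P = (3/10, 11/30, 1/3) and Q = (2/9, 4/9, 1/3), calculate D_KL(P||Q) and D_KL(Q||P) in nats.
D_KL(P||Q) = 0.0195, D_KL(Q||P) = 0.0188

KL divergence is not symmetric: D_KL(P||Q) ≠ D_KL(Q||P) in general.

D_KL(P||Q) = 0.0195 nats
D_KL(Q||P) = 0.0188 nats

No, they are not equal!

This asymmetry is why KL divergence is not a true distance metric.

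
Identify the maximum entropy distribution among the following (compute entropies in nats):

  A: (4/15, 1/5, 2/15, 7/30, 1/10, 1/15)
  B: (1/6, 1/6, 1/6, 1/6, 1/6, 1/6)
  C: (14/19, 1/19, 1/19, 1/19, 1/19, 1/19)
B

For a discrete distribution over n outcomes, entropy is maximized by the uniform distribution.

Computing entropies:
H(A) = 1.6934 nats
H(B) = 1.7918 nats
H(C) = 0.9999 nats

The uniform distribution (where all probabilities equal 1/6) achieves the maximum entropy of log_e(6) = 1.7918 nats.

Distribution B has the highest entropy.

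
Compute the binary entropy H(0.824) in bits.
0.6712 bits

The binary entropy function is:
H(p) = -p log(p) - (1-p) log(1-p)

H(0.824) = -0.824 × log_2(0.824) - 0.176 × log_2(0.176)
H(0.824) = 0.6712 bits

Note: Binary entropy is maximized at p=0.5 (H=1 bit) and minimized at p=0 or p=1 (H=0).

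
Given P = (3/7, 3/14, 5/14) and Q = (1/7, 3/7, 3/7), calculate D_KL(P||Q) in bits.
0.3710 bits

KL divergence: D_KL(P||Q) = Σ p(x) log(p(x)/q(x))

Computing term by term:
  x=0: 3/7 × log_2[(3/7)/(1/7)] = 3/7 × 1.5850 = 0.6793
  x=1: 3/14 × log_2[(3/14)/(3/7)] = 3/14 × -1.0000 = -0.2143
  x=2: 5/14 × log_2[(5/14)/(3/7)] = 5/14 × -0.2630 = -0.0939

D_KL(P||Q) = 0.3710 bits

Note: KL divergence is always non-negative and equals 0 iff P = Q.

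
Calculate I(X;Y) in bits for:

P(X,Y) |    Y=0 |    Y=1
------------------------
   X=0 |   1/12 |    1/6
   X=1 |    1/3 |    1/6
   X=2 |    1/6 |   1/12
0.0616 bits

Mutual information: I(X;Y) = H(X) + H(Y) - H(X,Y)

Marginals:
P(X) = (1/4, 1/2, 1/4), H(X) = 1.5000 bits
P(Y) = (7/12, 5/12), H(Y) = 0.9799 bits

Joint entropy: H(X,Y) = 2.4183 bits

I(X;Y) = 1.5000 + 0.9799 - 2.4183 = 0.0616 bits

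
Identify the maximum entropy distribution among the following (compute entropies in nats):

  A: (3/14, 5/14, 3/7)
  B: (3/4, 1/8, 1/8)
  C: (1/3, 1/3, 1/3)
C

For a discrete distribution over n outcomes, entropy is maximized by the uniform distribution.

Computing entropies:
H(A) = 1.0609 nats
H(B) = 0.7356 nats
H(C) = 1.0986 nats

The uniform distribution (where all probabilities equal 1/3) achieves the maximum entropy of log_e(3) = 1.0986 nats.

Distribution C has the highest entropy.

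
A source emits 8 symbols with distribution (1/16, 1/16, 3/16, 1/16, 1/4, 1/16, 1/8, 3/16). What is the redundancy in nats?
0.1520 nats

Redundancy measures how far a source is from maximum entropy:
R = H_max - H(X)

Maximum entropy for 8 symbols: H_max = log_e(8) = 2.0794 nats
Actual entropy: H(X) = 1.9274 nats
Redundancy: R = 2.0794 - 1.9274 = 0.1520 nats

This redundancy represents potential for compression: the source could be compressed by 0.1520 nats per symbol.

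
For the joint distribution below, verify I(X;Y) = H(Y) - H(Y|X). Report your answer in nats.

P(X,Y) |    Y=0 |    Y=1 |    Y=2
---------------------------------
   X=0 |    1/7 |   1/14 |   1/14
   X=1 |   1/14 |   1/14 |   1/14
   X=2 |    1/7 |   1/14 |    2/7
I(X;Y) = 0.0506 nats

Mutual information has multiple equivalent forms:
- I(X;Y) = H(X) - H(X|Y)
- I(X;Y) = H(Y) - H(Y|X)
- I(X;Y) = H(X) + H(Y) - H(X,Y)

Computing all quantities:
H(X) = 1.0346, H(Y) = 1.0609, H(X,Y) = 2.0449
H(X|Y) = 0.9840, H(Y|X) = 1.0103

Verification:
H(X) - H(X|Y) = 1.0346 - 0.9840 = 0.0506
H(Y) - H(Y|X) = 1.0609 - 1.0103 = 0.0506
H(X) + H(Y) - H(X,Y) = 1.0346 + 1.0609 - 2.0449 = 0.0506

All forms give I(X;Y) = 0.0506 nats. ✓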